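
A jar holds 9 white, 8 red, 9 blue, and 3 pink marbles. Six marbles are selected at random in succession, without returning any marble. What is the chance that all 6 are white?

Unordered draws without replacement: count favorable combinations over C(29,6).
Favorable = C(9,6) · C(8,0) · C(9,0) · C(3,0) = 84; total = C(29,6) = 475020.
P = 84/475020 = 1/5655 ≈ 0.0002.

1/5655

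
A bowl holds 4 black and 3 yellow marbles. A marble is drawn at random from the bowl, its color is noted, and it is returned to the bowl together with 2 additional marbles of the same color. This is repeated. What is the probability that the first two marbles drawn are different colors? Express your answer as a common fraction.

8/21

Either black then yellow, or yellow then black; after the first draw the total is 9.
P = (4/7)·(3/9) + (3/7)·(4/9) = 8/21 ≈ 0.3810.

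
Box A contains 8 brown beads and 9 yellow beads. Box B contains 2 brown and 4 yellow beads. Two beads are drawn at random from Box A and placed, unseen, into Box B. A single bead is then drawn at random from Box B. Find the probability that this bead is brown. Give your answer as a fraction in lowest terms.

25/68

Condition on how many of the transferred beads are brown (from Box A: 8 brown of 17; then Box B has 8 total).
  0 brown: C(8,0)C(9,2)/C(17,2) = 9/34; then P = 2/8
  1 brown: C(8,1)C(9,1)/C(17,2) = 9/17; then P = 3/8
  2 brown: C(8,2)C(9,0)/C(17,2) = 7/34; then P = 4/8
P(brown from Box B) = 25/68 ≈ 0.3676.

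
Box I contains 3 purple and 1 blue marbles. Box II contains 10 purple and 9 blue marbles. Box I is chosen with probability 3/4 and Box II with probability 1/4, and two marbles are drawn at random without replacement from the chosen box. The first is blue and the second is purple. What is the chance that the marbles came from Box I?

P(E | Box I) = 1/4; P(E | Box II) = 5/19.
P(E) = 3/4·1/4 + 1/4·5/19 = 77/304.
By Bayes' rule, P(Box I | E) = 3/16 / 77/304 = 57/77 ≈ 0.7403.

57/77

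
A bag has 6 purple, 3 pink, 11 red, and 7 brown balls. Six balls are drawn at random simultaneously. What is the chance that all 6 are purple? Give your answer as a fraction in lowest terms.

Unordered draws without replacement: count favorable combinations over C(27,6).
Favorable = C(6,6) · C(3,0) · C(11,0) · C(7,0) = 1; total = C(27,6) = 296010.
P = 1/296010 = 1/296010 ≈ 0.0000.

1/296010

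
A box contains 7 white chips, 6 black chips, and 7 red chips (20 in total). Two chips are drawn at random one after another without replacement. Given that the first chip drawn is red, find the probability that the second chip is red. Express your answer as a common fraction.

After removing 1 red, the box has 6 red out of 19 remaining.
P(second is red | given) = 6/19 ≈ 0.3158.

6/19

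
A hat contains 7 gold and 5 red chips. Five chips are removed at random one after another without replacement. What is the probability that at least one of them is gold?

791/792

Use the complement: P(at least one gold) = 1 − P(no gold).
P(none) = C(5,5)/C(12,5) = 1/792.
So P = 1 − 1/792 = 791/792 ≈ 0.9987.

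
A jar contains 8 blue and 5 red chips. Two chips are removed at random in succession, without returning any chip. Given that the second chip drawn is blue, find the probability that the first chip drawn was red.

5/12

P(first=red and the second chip drawn is blue) = (5/13)·(8/12) = 10/39.
P(the second chip drawn is blue) = Σ over first color = 14/39 + 10/39 = 8/13.
By Bayes, P(first=red | the second chip drawn is blue) = 10/39 / 8/13 = 5/12 ≈ 0.4167.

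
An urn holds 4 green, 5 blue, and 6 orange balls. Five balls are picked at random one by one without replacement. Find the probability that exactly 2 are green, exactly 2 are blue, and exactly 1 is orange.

Unordered draws without replacement: count favorable combinations over C(15,5).
Favorable = C(4,2) · C(5,2) · C(6,1) = 360; total = C(15,5) = 3003.
P = 360/3003 = 120/1001 ≈ 0.1199.

120/1001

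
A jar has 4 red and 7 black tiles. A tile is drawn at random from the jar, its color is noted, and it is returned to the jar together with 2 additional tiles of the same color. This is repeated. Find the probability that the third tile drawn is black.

Sum over the four possibilities for the first two draws (black/not-black each), tracking how the black count and total change by +2 per draw.
P(third is black) = 7/11 ≈ 0.6364. (In a Pólya urn every draw has the same marginal probability 7/11.)

7/11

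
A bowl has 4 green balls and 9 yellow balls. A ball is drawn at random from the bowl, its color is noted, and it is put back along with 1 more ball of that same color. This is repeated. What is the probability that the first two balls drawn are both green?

10/91

After a green draw the bowl holds 5 green out of 14.
P = (4/13)·(5/14) = 10/91 ≈ 0.1099.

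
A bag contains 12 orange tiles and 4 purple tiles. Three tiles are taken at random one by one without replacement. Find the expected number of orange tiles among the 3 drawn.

By linearity of expectation, E[X] = Σ P(draw i is orange); by symmetry each draw (even without replacement) has P(orange) = 12/16.
E[X] = 3 · 12/16 = 9/4 ≈ 2.2500.

9/4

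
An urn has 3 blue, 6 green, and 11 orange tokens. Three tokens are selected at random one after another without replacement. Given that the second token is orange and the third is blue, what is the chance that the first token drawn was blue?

P(first=blue and the second token is orange and the third is blue) = (3/20)·(11/19)·(2/18) = 11/1140.
P(E) = Σ over first color = 11/1140 + 11/380 + 11/228 = 33/380.
By Bayes, P(first=blue | E) = 11/1140 / 33/380 = 1/9 ≈ 0.1111.

1/9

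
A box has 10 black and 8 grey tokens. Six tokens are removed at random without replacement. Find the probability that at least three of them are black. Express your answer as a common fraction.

353/442

Sum the hypergeometric tail for j = 3,…,6 black tokens.
Favorable = C(10,3)·C(8,3) + C(10,4)·C(8,2) + C(10,5)·C(8,1) + C(10,6)·C(8,0) = 14826; total = C(18,6) = 18564.
P = 14826/18564 = 353/442 ≈ 0.7986.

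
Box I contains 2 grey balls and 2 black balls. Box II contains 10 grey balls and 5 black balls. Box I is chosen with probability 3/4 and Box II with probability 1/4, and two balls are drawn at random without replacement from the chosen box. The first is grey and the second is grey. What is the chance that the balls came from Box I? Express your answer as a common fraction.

P(E | Box I) = 1/6; P(E | Box II) = 3/7.
P(E) = 3/4·1/6 + 1/4·3/7 = 13/56.
By Bayes' rule, P(Box I | E) = 1/8 / 13/56 = 7/13 ≈ 0.5385.

7/13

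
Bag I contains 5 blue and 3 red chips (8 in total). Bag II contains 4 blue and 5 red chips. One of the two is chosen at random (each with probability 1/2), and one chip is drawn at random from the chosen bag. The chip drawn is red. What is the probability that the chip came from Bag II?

40/67

P(red | Bag I) = 3/8; P(red | Bag II) = 5/9.
P(red) = 1/2·3/8 + 1/2·5/9 = 67/144.
By Bayes' rule, P(Bag II | red) = 5/18 / 67/144 = 40/67 ≈ 0.5970.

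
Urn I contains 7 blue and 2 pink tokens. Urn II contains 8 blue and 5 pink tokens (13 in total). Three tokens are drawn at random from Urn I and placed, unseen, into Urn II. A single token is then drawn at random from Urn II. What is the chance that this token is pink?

17/48

Condition on how many of the transferred tokens are pink (from Urn I: 2 pink of 9; then Urn II has 16 total).
  0 pink: C(2,0)C(7,3)/C(9,3) = 5/12; then P = 5/16
  1 pink: C(2,1)C(7,2)/C(9,3) = 1/2; then P = 6/16
  2 pink: C(2,2)C(7,1)/C(9,3) = 1/12; then P = 7/16
P(pink from Urn II) = 17/48 ≈ 0.3542.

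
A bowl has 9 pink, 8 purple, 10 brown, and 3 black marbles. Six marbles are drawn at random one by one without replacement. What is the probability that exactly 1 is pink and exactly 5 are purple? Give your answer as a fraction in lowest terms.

8/9425

Unordered draws without replacement: count favorable combinations over C(30,6).
Favorable = C(9,1) · C(8,5) · C(10,0) · C(3,0) = 504; total = C(30,6) = 593775.
P = 504/593775 = 8/9425 ≈ 0.0008.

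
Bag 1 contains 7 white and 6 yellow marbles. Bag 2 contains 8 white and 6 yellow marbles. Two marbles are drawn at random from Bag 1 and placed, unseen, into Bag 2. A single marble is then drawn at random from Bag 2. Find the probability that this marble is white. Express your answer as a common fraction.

Condition on how many of the transferred marbles are white (from Bag 1: 7 white of 13; then Bag 2 has 16 total).
  0 white: C(7,0)C(6,2)/C(13,2) = 5/26; then P = 8/16
  1 white: C(7,1)C(6,1)/C(13,2) = 7/13; then P = 9/16
  2 white: C(7,2)C(6,0)/C(13,2) = 7/26; then P = 10/16
P(white from Bag 2) = 59/104 ≈ 0.5673.

59/104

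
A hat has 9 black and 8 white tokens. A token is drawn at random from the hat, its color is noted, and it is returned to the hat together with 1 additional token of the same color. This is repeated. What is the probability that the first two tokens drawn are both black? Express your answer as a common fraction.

After a black draw the hat holds 10 black out of 18.
P = (9/17)·(10/18) = 5/17 ≈ 0.2941.

5/17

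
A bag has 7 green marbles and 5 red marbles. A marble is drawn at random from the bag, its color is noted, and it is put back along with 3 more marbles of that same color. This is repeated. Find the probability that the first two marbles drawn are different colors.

7/18

Either red then green, or green then red; after the first draw the total is 15.
P = (5/12)·(7/15) + (7/12)·(5/15) = 7/18 ≈ 0.3889.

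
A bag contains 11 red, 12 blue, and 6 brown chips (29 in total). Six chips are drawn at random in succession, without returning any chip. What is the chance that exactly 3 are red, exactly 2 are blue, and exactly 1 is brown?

363/2639

Unordered draws without replacement: count favorable combinations over C(29,6).
Favorable = C(11,3) · C(12,2) · C(6,1) = 65340; total = C(29,6) = 475020.
P = 65340/475020 = 363/2639 ≈ 0.1376.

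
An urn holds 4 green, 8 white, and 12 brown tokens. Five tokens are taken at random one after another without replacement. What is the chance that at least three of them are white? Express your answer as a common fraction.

47/253

Sum the hypergeometric tail for j = 3,…,5 white tokens.
Favorable = C(8,3)·C(16,2) + C(8,4)·C(16,1) + C(8,5)·C(16,0) = 7896; total = C(24,5) = 42504.
P = 7896/42504 = 47/253 ≈ 0.1858.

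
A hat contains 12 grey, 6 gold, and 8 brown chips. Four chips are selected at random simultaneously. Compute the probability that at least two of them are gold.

653/2990

Sum the hypergeometric tail for j = 2,…,4 gold chips.
Favorable = C(6,2)·C(20,2) + C(6,3)·C(20,1) + C(6,4)·C(20,0) = 3265; total = C(26,4) = 14950.
P = 3265/14950 = 653/2990 ≈ 0.2184.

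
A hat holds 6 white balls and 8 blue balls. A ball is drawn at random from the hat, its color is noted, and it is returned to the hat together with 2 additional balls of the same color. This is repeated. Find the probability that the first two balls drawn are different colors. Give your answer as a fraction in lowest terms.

Either blue then white, or white then blue; after the first draw the total is 16.
P = (8/14)·(6/16) + (6/14)·(8/16) = 3/7 ≈ 0.4286.

3/7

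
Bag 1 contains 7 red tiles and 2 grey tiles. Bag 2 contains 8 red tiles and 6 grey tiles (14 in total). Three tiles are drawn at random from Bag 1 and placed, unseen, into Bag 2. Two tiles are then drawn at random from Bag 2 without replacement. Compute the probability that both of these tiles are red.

581/1632

Condition on how many of the transferred tiles are red (from Bag 1: 7 red of 9; then Bag 2 has 17 total).
  1 red: C(7,1)C(2,2)/C(9,3) = 1/12; then P = C(9,2)/C(17,2) = 9/34
  2 red: C(7,2)C(2,1)/C(9,3) = 1/2; then P = C(10,2)/C(17,2) = 45/136
  3 red: C(7,3)C(2,0)/C(9,3) = 5/12; then P = C(11,2)/C(17,2) = 55/136
P(both red) = 581/1632 ≈ 0.3560.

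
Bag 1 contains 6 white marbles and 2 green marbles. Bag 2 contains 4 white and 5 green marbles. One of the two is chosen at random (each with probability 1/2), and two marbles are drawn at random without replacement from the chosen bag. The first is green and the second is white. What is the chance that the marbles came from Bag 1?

27/62

P(E | Bag 1) = 3/14; P(E | Bag 2) = 5/18.
P(E) = 1/2·3/14 + 1/2·5/18 = 31/126.
By Bayes' rule, P(Bag 1 | E) = 3/28 / 31/126 = 27/62 ≈ 0.4355.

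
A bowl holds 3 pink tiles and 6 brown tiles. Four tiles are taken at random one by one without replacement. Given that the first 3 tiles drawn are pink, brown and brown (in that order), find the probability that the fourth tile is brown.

After removing 1 pink, 2 brown, the bowl has 4 brown out of 6 remaining.
P(fourth is brown | given) = 4/6 = 2/3 ≈ 0.6667.

2/3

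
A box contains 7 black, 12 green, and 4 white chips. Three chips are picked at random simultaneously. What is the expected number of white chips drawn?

12/23

By linearity of expectation, E[X] = Σ P(draw i is white); by symmetry each draw (even without replacement) has P(white) = 4/23.
E[X] = 3 · 4/23 = 12/23 ≈ 0.5217.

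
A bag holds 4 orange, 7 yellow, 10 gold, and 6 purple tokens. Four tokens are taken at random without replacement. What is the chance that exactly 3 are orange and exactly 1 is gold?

4/1755

Unordered draws without replacement: count favorable combinations over C(27,4).
Favorable = C(4,3) · C(7,0) · C(10,1) · C(6,0) = 40; total = C(27,4) = 17550.
P = 40/17550 = 4/1755 ≈ 0.0023.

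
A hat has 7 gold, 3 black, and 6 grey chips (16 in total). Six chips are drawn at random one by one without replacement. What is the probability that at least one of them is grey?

557/572

Use the complement: P(at least one grey) = 1 − P(no grey).
P(none) = C(10,6)/C(16,6) = 210/8008.
So P = 1 − 210/8008 = 557/572 ≈ 0.9738.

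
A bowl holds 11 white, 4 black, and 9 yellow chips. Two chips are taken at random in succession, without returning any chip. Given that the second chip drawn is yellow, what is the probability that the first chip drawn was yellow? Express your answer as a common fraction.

8/23

P(first=yellow and the second chip drawn is yellow) = (9/24)·(8/23) = 3/23.
P(the second chip drawn is yellow) = Σ over first color = 33/184 + 3/46 + 3/23 = 3/8.
By Bayes, P(first=yellow | the second chip drawn is yellow) = 3/23 / 3/8 = 8/23 ≈ 0.3478.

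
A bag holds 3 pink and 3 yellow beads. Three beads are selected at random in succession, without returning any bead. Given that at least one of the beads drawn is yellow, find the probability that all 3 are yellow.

1/19

P(all 3 yellow) = C(3,3)/C(6,3) = 1/20; P(at least one yellow) = 1 − C(3,3)/C(6,3) = 19/20.
Since 'all 3 yellow' ⊆ 'at least one yellow', P(all 3 | at least one) = 1/20 / 19/20 = 1/19 ≈ 0.0526.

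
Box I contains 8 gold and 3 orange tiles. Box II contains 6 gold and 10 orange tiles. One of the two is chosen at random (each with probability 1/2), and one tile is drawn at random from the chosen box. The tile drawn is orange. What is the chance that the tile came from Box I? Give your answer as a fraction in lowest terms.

P(orange | Box I) = 3/11; P(orange | Box II) = 5/8.
P(orange) = 1/2·3/11 + 1/2·5/8 = 79/176.
By Bayes' rule, P(Box I | orange) = 3/22 / 79/176 = 24/79 ≈ 0.3038.

24/79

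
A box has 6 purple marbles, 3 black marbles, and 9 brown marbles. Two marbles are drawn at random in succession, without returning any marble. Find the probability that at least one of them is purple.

29/51

Use the complement: P(at least one purple) = 1 − P(no purple).
P(none) = C(12,2)/C(18,2) = 66/153.
So P = 1 − 66/153 = 29/51 ≈ 0.5686.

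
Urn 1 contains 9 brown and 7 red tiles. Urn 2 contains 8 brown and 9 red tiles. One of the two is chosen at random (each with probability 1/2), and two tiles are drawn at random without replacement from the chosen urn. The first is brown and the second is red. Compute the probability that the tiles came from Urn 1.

119/239

P(E | Urn 1) = 21/80; P(E | Urn 2) = 9/34.
P(E) = 1/2·21/80 + 1/2·9/34 = 717/2720.
By Bayes' rule, P(Urn 1 | E) = 21/160 / 717/2720 = 119/239 ≈ 0.4979.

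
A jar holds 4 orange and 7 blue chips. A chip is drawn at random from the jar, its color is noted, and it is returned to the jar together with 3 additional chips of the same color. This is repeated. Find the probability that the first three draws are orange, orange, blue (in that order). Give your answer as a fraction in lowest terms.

14/187

Track the composition after each reinforcement of +3.
P = (4/11) · (7/14) · (7/17) = 14/187 ≈ 0.0749.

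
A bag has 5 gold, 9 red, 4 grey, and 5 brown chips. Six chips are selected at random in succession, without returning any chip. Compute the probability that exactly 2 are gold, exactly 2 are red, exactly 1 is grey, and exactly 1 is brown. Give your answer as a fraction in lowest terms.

2400/33649

Unordered draws without replacement: count favorable combinations over C(23,6).
Favorable = C(5,2) · C(9,2) · C(4,1) · C(5,1) = 7200; total = C(23,6) = 100947.
P = 7200/100947 = 2400/33649 ≈ 0.0713.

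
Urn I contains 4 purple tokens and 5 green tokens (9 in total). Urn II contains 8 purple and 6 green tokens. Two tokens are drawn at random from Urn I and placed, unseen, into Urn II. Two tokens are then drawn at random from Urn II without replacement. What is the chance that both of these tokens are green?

Condition on how many of the transferred tokens are green (from Urn I: 5 green of 9; then Urn II has 16 total).
  0 green: C(5,0)C(4,2)/C(9,2) = 1/6; then P = C(6,2)/C(16,2) = 1/8
  1 green: C(5,1)C(4,1)/C(9,2) = 5/9; then P = C(7,2)/C(16,2) = 7/40
  2 green: C(5,2)C(4,0)/C(9,2) = 5/18; then P = C(8,2)/C(16,2) = 7/30
P(both green) = 79/432 ≈ 0.1829.

79/432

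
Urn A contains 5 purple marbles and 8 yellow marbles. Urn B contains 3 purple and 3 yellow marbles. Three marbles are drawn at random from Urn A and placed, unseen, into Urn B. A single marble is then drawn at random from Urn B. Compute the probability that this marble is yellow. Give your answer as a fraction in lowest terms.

7/13

Condition on how many of the transferred marbles are yellow (from Urn A: 8 yellow of 13; then Urn B has 9 total).
  0 yellow: C(8,0)C(5,3)/C(13,3) = 5/143; then P = 3/9
  1 yellow: C(8,1)C(5,2)/C(13,3) = 40/143; then P = 4/9
  2 yellow: C(8,2)C(5,1)/C(13,3) = 70/143; then P = 5/9
  3 yellow: C(8,3)C(5,0)/C(13,3) = 28/143; then P = 6/9
P(yellow from Urn B) = 7/13 ≈ 0.5385.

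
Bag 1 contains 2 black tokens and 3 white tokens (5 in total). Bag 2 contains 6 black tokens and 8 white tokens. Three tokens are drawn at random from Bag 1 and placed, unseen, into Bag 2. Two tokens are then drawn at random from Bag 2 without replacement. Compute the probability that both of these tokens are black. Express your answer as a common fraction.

Condition on how many of the transferred tokens are black (from Bag 1: 2 black of 5; then Bag 2 has 17 total).
  0 black: C(2,0)C(3,3)/C(5,3) = 1/10; then P = C(6,2)/C(17,2) = 15/136
  1 black: C(2,1)C(3,2)/C(5,3) = 3/5; then P = C(7,2)/C(17,2) = 21/136
  2 black: C(2,2)C(3,1)/C(5,3) = 3/10; then P = C(8,2)/C(17,2) = 7/34
P(both black) = 45/272 ≈ 0.1654.

45/272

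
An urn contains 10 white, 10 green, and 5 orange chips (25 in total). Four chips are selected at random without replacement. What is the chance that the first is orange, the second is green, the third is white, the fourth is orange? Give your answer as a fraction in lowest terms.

5/759

Multiply the conditional probability of each draw in order, without replacement, so each draw removes one from its color and from the total.
P = (5/25) · (10/24) · (10/23) · (4/22) = 5/759 ≈ 0.0066.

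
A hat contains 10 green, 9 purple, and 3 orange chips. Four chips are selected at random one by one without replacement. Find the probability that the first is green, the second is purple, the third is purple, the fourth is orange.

18/1463

Multiply the conditional probability of each draw in order, without replacement, so each draw removes one from its color and from the total.
P = (10/22) · (9/21) · (8/20) · (3/19) = 18/1463 ≈ 0.0123.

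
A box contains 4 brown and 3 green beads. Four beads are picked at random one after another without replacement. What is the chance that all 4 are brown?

Unordered draws without replacement: count favorable combinations over C(7,4).
Favorable = C(4,4) · C(3,0) = 1; total = C(7,4) = 35.
P = 1/35 = 1/35 ≈ 0.0286.

1/35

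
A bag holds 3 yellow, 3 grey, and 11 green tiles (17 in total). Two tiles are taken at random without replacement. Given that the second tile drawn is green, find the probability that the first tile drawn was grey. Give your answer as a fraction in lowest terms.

3/16

P(first=grey and the second tile drawn is green) = (3/17)·(11/16) = 33/272.
P(the second tile drawn is green) = Σ over first color = 33/272 + 33/272 + 55/136 = 11/17.
By Bayes, P(first=grey | the second tile drawn is green) = 33/272 / 11/17 = 3/16 ≈ 0.1875.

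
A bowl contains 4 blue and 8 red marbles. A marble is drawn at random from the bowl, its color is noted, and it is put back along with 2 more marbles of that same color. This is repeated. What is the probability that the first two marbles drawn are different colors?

8/21

Either red then blue, or blue then red; after the first draw the total is 14.
P = (8/12)·(4/14) + (4/12)·(8/14) = 8/21 ≈ 0.3810.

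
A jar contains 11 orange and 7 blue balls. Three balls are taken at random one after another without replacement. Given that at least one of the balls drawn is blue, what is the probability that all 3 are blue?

5/93

P(all 3 blue) = C(7,3)/C(18,3) = 35/816; P(at least one blue) = 1 − C(11,3)/C(18,3) = 217/272.
Since 'all 3 blue' ⊆ 'at least one blue', P(all 3 | at least one) = 35/816 / 217/272 = 5/93 ≈ 0.0538.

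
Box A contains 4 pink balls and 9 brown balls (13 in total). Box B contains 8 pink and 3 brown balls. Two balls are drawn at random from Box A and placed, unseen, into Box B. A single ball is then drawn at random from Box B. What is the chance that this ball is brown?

Condition on how many of the transferred balls are brown (from Box A: 9 brown of 13; then Box B has 13 total).
  0 brown: C(9,0)C(4,2)/C(13,2) = 1/13; then P = 3/13
  1 brown: C(9,1)C(4,1)/C(13,2) = 6/13; then P = 4/13
  2 brown: C(9,2)C(4,0)/C(13,2) = 6/13; then P = 5/13
P(brown from Box B) = 57/169 ≈ 0.3373.

57/169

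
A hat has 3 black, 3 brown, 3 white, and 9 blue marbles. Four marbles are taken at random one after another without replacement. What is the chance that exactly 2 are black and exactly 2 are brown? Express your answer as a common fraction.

Unordered draws without replacement: count favorable combinations over C(18,4).
Favorable = C(3,2) · C(3,2) · C(3,0) · C(9,0) = 9; total = C(18,4) = 3060.
P = 9/3060 = 1/340 ≈ 0.0029.

1/340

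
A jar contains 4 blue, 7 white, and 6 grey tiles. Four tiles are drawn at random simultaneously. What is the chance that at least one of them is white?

31/34

Use the complement: P(at least one white) = 1 − P(no white).
P(none) = C(10,4)/C(17,4) = 210/2380.
So P = 1 − 210/2380 = 31/34 ≈ 0.9118.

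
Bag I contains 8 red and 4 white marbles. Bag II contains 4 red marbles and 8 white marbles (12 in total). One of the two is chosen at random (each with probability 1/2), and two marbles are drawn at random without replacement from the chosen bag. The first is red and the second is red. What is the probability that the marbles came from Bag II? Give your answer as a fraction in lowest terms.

P(E | Bag I) = 14/33; P(E | Bag II) = 1/11.
P(E) = 1/2·14/33 + 1/2·1/11 = 17/66.
By Bayes' rule, P(Bag II | E) = 1/22 / 17/66 = 3/17 ≈ 0.1765.

3/17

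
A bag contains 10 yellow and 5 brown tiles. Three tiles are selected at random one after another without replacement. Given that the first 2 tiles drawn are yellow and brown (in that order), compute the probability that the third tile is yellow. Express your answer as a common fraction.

After removing 1 yellow, 1 brown, the bag has 9 yellow out of 13 remaining.
P(third is yellow | given) = 9/13 ≈ 0.6923.

9/13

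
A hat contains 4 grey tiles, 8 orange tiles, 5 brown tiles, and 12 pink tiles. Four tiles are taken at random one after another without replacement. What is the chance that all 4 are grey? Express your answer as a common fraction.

1/23751

Unordered draws without replacement: count favorable combinations over C(29,4).
Favorable = C(4,4) · C(8,0) · C(5,0) · C(12,0) = 1; total = C(29,4) = 23751.
P = 1/23751 = 1/23751 ≈ 0.0000.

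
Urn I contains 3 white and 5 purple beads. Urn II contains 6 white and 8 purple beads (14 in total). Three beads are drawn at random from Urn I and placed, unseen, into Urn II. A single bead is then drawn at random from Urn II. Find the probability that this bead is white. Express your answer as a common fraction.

Condition on how many of the transferred beads are white (from Urn I: 3 white of 8; then Urn II has 17 total).
  0 white: C(3,0)C(5,3)/C(8,3) = 5/28; then P = 6/17
  1 white: C(3,1)C(5,2)/C(8,3) = 15/28; then P = 7/17
  2 white: C(3,2)C(5,1)/C(8,3) = 15/56; then P = 8/17
  3 white: C(3,3)C(5,0)/C(8,3) = 1/56; then P = 9/17
P(white from Urn II) = 57/136 ≈ 0.4191.

57/136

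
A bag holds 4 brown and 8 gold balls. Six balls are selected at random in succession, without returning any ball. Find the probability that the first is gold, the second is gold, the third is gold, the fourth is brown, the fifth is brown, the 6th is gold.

Multiply the conditional probability of each draw in order, without replacement, so each draw removes one from its color and from the total.
P = (8/12) · (7/11) · (6/10) · (4/9) · (3/8) · (5/7) = 1/33 ≈ 0.0303.

1/33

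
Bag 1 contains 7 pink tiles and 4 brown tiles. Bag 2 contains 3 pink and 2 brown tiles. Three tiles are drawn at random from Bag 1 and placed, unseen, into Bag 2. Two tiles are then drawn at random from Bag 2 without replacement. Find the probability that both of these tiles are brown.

193/1540

Condition on how many of the transferred tiles are brown (from Bag 1: 4 brown of 11; then Bag 2 has 8 total).
  0 brown: C(4,0)C(7,3)/C(11,3) = 7/33; then P = C(2,2)/C(8,2) = 1/28
  1 brown: C(4,1)C(7,2)/C(11,3) = 28/55; then P = C(3,2)/C(8,2) = 3/28
  2 brown: C(4,2)C(7,1)/C(11,3) = 14/55; then P = C(4,2)/C(8,2) = 3/14
  3 brown: C(4,3)C(7,0)/C(11,3) = 4/165; then P = C(5,2)/C(8,2) = 5/14
P(both brown) = 193/1540 ≈ 0.1253.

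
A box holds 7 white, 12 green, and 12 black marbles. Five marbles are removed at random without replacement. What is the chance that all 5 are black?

Unordered draws without replacement: count favorable combinations over C(31,5).
Favorable = C(7,0) · C(12,0) · C(12,5) = 792; total = C(31,5) = 169911.
P = 792/169911 = 88/18879 ≈ 0.0047.

88/18879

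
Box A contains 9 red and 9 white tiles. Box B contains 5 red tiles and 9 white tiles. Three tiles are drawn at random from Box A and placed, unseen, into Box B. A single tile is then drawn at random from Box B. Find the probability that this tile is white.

Condition on how many of the transferred tiles are white (from Box A: 9 white of 18; then Box B has 17 total).
  0 white: C(9,0)C(9,3)/C(18,3) = 7/68; then P = 9/17
  1 white: C(9,1)C(9,2)/C(18,3) = 27/68; then P = 10/17
  2 white: C(9,2)C(9,1)/C(18,3) = 27/68; then P = 11/17
  3 white: C(9,3)C(9,0)/C(18,3) = 7/68; then P = 12/17
P(white from Box B) = 21/34 ≈ 0.6176.

21/34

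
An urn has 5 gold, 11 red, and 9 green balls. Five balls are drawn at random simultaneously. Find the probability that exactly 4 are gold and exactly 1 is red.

Unordered draws without replacement: count favorable combinations over C(25,5).
Favorable = C(5,4) · C(11,1) · C(9,0) = 55; total = C(25,5) = 53130.
P = 55/53130 = 1/966 ≈ 0.0010.

1/966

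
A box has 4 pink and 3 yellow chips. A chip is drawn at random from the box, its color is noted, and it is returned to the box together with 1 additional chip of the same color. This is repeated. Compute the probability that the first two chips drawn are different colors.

3/7

Either pink then yellow, or yellow then pink; after the first draw the total is 8.
P = (4/7)·(3/8) + (3/7)·(4/8) = 3/7 ≈ 0.4286.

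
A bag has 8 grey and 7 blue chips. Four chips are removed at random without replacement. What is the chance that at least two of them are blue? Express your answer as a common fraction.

43/65

Sum the hypergeometric tail for j = 2,…,4 blue chips.
Favorable = C(7,2)·C(8,2) + C(7,3)·C(8,1) + C(7,4)·C(8,0) = 903; total = C(15,4) = 1365.
P = 903/1365 = 43/65 ≈ 0.6615.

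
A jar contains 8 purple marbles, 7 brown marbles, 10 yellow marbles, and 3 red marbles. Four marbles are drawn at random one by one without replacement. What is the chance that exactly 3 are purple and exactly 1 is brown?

Unordered draws without replacement: count favorable combinations over C(28,4).
Favorable = C(8,3) · C(7,1) · C(10,0) · C(3,0) = 392; total = C(28,4) = 20475.
P = 392/20475 = 56/2925 ≈ 0.0191.

56/2925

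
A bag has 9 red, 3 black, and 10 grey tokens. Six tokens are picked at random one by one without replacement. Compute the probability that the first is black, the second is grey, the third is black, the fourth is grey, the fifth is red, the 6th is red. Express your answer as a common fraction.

Multiply the conditional probability of each draw in order, without replacement, so each draw removes one from its color and from the total.
P = (3/22) · (10/21) · (2/20) · (9/19) · (9/18) · (8/17) = 18/24871 ≈ 0.0007.

18/24871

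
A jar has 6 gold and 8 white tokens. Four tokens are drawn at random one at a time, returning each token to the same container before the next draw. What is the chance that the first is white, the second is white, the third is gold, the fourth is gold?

Multiply the conditional probability of each draw in order, with replacement (the composition resets each draw).
P = (8/14) · (8/14) · (6/14) · (6/14) = 144/2401 ≈ 0.0600.

144/2401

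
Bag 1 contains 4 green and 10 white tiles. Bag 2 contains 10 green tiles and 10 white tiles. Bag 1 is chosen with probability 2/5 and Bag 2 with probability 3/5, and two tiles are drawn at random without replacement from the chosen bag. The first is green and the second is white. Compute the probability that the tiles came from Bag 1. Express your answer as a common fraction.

P(E | Bag 1) = 20/91; P(E | Bag 2) = 5/19.
P(E) = 2/5·20/91 + 3/5·5/19 = 425/1729.
By Bayes' rule, P(Bag 1 | E) = 8/91 / 425/1729 = 152/425 ≈ 0.3576.

152/425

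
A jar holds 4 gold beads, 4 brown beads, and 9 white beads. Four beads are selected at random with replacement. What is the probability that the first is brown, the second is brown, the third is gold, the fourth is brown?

256/83521

Multiply the conditional probability of each draw in order, with replacement (the composition resets each draw).
P = (4/17) · (4/17) · (4/17) · (4/17) = 256/83521 ≈ 0.0031.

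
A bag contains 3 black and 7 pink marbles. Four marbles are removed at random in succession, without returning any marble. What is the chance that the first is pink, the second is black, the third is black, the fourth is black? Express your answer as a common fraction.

1/120

Multiply the conditional probability of each draw in order, without replacement, so each draw removes one from its color and from the total.
P = (7/10) · (3/9) · (2/8) · (1/7) = 1/120 ≈ 0.0083.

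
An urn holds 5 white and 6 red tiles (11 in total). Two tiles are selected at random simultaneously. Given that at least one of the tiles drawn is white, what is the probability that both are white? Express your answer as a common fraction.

1/4

P(both white) = C(5,2)/C(11,2) = 2/11; P(at least one white) = 1 − C(6,2)/C(11,2) = 8/11.
Since 'both white' ⊆ 'at least one white', P(both | at least one) = 2/11 / 8/11 = 1/4 ≈ 0.2500.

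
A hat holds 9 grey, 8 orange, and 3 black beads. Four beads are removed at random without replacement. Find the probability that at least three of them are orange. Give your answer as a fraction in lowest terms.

Sum the hypergeometric tail for j = 3,…,4 orange beads.
Favorable = C(8,3)·C(12,1) + C(8,4)·C(12,0) = 742; total = C(20,4) = 4845.
P = 742/4845 = 742/4845 ≈ 0.1531.

742/4845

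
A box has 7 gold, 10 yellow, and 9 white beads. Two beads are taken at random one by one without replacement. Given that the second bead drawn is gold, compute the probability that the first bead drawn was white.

P(first=white and the second bead drawn is gold) = (9/26)·(7/25) = 63/650.
P(the second bead drawn is gold) = Σ over first color = 21/325 + 7/65 + 63/650 = 7/26.
By Bayes, P(first=white | the second bead drawn is gold) = 63/650 / 7/26 = 9/25 ≈ 0.3600.

9/25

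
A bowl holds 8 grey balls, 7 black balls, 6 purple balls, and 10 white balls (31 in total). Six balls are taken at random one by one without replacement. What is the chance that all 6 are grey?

Unordered draws without replacement: count favorable combinations over C(31,6).
Favorable = C(8,6) · C(7,0) · C(6,0) · C(10,0) = 28; total = C(31,6) = 736281.
P = 28/736281 = 4/105183 ≈ 0.0000.

4/105183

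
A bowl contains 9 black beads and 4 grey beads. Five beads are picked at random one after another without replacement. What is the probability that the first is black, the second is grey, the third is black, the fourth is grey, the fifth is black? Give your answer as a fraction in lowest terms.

Multiply the conditional probability of each draw in order, without replacement, so each draw removes one from its color and from the total.
P = (9/13) · (4/12) · (8/11) · (3/10) · (7/9) = 28/715 ≈ 0.0392.

28/715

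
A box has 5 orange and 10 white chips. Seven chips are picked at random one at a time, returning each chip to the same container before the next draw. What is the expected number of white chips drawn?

14/3

By linearity of expectation, E[X] = Σ P(draw i is white); each independent draw has P(white) = 10/15.
E[X] = 7 · 10/15 = 14/3 ≈ 4.6667.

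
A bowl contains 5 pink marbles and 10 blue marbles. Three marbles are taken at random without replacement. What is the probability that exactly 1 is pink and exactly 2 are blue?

45/91

Unordered draws without replacement: count favorable combinations over C(15,3).
Favorable = C(5,1) · C(10,2) = 225; total = C(15,3) = 455.
P = 225/455 = 45/91 ≈ 0.4945.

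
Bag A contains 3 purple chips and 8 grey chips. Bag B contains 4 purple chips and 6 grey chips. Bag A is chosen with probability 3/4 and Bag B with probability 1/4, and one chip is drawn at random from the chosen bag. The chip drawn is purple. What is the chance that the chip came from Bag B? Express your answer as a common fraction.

22/67

P(purple | Bag A) = 3/11; P(purple | Bag B) = 2/5.
P(purple) = 3/4·3/11 + 1/4·2/5 = 67/220.
By Bayes' rule, P(Bag B | purple) = 1/10 / 67/220 = 22/67 ≈ 0.3284.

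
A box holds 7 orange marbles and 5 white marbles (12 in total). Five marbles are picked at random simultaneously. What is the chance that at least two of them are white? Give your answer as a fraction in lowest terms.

149/198

Sum the hypergeometric tail for j = 2,…,5 white marbles.
Favorable = C(5,2)·C(7,3) + C(5,3)·C(7,2) + C(5,4)·C(7,1) + C(5,5)·C(7,0) = 596; total = C(12,5) = 792.
P = 596/792 = 149/198 ≈ 0.7525.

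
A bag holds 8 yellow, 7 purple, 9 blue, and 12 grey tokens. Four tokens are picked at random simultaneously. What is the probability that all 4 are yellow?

Unordered draws without replacement: count favorable combinations over C(36,4).
Favorable = C(8,4) · C(7,0) · C(9,0) · C(12,0) = 70; total = C(36,4) = 58905.
P = 70/58905 = 2/1683 ≈ 0.0012.

2/1683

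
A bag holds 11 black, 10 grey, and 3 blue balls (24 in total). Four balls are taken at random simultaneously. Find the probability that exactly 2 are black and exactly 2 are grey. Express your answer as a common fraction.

Unordered draws without replacement: count favorable combinations over C(24,4).
Favorable = C(11,2) · C(10,2) · C(3,0) = 2475; total = C(24,4) = 10626.
P = 2475/10626 = 75/322 ≈ 0.2329.

75/322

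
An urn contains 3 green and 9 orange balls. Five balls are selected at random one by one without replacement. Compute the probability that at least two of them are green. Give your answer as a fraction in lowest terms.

4/11

Sum the hypergeometric tail for j = 2,…,3 green balls.
Favorable = C(3,2)·C(9,3) + C(3,3)·C(9,2) = 288; total = C(12,5) = 792.
P = 288/792 = 4/11 ≈ 0.3636.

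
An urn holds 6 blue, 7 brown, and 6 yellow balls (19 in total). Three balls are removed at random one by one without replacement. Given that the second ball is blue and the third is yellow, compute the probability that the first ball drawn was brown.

7/17

P(first=brown and the second ball is blue and the third is yellow) = (7/19)·(6/18)·(6/17) = 14/323.
P(E) = Σ over first color = 10/323 + 14/323 + 10/323 = 2/19.
By Bayes, P(first=brown | E) = 14/323 / 2/19 = 7/17 ≈ 0.4118.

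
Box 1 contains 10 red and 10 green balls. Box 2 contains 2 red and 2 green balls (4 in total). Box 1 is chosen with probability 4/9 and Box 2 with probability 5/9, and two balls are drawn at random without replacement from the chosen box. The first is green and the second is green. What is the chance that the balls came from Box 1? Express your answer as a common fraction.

108/203

P(E | Box 1) = 9/38; P(E | Box 2) = 1/6.
P(E) = 4/9·9/38 + 5/9·1/6 = 203/1026.
By Bayes' rule, P(Box 1 | E) = 2/19 / 203/1026 = 108/203 ≈ 0.5320.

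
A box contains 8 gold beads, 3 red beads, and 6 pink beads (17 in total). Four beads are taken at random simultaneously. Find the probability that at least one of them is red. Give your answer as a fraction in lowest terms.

197/340

Use the complement: P(at least one red) = 1 − P(no red).
P(none) = C(14,4)/C(17,4) = 1001/2380.
So P = 1 − 1001/2380 = 197/340 ≈ 0.5794.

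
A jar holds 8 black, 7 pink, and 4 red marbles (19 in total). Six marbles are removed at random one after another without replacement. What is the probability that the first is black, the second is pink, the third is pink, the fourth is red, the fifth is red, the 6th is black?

7/4845

Multiply the conditional probability of each draw in order, without replacement, so each draw removes one from its color and from the total.
P = (8/19) · (7/18) · (6/17) · (4/16) · (3/15) · (7/14) = 7/4845 ≈ 0.0014.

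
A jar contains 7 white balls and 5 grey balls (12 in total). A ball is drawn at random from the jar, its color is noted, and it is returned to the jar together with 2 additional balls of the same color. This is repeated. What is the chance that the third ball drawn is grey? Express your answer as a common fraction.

Sum over the four possibilities for the first two draws (grey/not-grey each), tracking how the grey count and total change by +2 per draw.
P(third is grey) = 5/12 ≈ 0.4167. (In a Pólya urn every draw has the same marginal probability 5/12.)

5/12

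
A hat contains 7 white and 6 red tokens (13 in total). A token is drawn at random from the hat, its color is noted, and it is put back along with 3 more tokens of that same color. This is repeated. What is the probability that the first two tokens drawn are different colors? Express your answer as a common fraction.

21/52

Either white then red, or red then white; after the first draw the total is 16.
P = (7/13)·(6/16) + (6/13)·(7/16) = 21/52 ≈ 0.4038.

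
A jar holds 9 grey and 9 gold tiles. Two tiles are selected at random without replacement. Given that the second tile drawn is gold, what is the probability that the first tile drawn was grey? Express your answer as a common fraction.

9/17

P(first=grey and the second tile drawn is gold) = (9/18)·(9/17) = 9/34.
P(the second tile drawn is gold) = Σ over first color = 9/34 + 4/17 = 1/2.
By Bayes, P(first=grey | the second tile drawn is gold) = 9/34 / 1/2 = 9/17 ≈ 0.5294.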